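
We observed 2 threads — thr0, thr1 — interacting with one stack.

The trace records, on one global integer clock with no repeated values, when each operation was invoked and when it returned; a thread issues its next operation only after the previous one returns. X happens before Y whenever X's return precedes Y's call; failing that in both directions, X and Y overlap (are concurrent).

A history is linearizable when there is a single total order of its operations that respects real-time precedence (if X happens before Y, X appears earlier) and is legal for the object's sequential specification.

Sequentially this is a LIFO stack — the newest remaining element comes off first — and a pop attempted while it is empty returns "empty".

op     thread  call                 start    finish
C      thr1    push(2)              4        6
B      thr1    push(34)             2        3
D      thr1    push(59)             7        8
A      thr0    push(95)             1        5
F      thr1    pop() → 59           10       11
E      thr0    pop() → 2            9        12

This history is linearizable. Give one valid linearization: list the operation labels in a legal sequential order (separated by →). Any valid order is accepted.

step 1: A push(95) — stack <95>
step 2: B push(34) — stack <95,34>
step 3: C push(2) — stack <95,34,2>
step 4: D push(59) — stack <95,34,2,59>
step 5: F pop() → 59 — stack <95,34,2>
step 6: E pop() → 2 — stack <95,34>

A → B → C → D → F → E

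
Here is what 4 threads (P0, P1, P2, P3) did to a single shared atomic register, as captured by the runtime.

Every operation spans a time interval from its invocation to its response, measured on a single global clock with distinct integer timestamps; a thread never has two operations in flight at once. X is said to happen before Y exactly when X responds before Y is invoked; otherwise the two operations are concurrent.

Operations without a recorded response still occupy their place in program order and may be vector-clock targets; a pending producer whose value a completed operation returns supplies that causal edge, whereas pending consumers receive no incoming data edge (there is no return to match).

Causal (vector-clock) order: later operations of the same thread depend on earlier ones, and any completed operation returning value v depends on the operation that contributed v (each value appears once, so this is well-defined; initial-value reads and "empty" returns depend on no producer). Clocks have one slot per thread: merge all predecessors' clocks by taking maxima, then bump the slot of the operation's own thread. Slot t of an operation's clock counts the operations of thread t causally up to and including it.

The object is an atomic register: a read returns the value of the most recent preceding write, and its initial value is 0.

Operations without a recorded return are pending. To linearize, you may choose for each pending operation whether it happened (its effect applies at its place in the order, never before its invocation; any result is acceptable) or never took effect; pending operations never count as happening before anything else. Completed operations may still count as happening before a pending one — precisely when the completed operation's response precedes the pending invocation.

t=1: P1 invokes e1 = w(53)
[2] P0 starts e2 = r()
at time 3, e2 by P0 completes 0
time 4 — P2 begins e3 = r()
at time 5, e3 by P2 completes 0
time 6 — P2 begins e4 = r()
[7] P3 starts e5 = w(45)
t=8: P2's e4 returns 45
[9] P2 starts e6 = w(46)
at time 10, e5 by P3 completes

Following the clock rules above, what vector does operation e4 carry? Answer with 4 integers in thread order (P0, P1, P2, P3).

invoked at 7, e5 has no predecessors; its own P3 bump gives (0, 0, 0, 1)
invoked at 4, e3 has no predecessors; its own P2 bump gives (0, 0, 1, 0)
invoked at 1, e1 has no predecessors; its own P1 bump gives (0, 1, 0, 0)
invoked at 2, e2 has no predecessors; its own P0 bump gives (1, 0, 0, 0)
from VC(e3)=(0, 0, 1, 0), VC(e5)=(0, 0, 0, 1), e4 (invoked 6) maxes components and bumps P2 → (0, 0, 2, 1)
from VC(e4)=(0, 0, 2, 1), e6 (invoked 9) maxes components and bumps P2 → (0, 0, 3, 1)
target: VC(e4) = (0, 0, 2, 1)

(0, 0, 2, 1)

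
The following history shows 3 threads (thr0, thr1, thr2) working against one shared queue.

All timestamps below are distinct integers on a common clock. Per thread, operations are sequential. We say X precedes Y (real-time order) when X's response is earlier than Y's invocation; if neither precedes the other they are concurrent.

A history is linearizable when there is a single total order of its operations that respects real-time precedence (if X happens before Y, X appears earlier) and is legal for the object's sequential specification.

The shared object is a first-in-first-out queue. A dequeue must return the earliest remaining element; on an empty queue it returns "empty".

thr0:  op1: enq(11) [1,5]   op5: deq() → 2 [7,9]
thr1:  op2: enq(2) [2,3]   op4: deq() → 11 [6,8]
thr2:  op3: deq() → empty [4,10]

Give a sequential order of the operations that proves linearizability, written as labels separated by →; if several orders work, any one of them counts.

1. op1 enq(11), leaving queue <11>
2. op2 enq(2), leaving queue <11,2>
3. op4 deq() → 11, leaving queue <2>
4. op5 deq() → 2, leaving queue <>
5. op3 deq() → empty, leaving queue <>

op1 → op2 → op4 → op5 → op3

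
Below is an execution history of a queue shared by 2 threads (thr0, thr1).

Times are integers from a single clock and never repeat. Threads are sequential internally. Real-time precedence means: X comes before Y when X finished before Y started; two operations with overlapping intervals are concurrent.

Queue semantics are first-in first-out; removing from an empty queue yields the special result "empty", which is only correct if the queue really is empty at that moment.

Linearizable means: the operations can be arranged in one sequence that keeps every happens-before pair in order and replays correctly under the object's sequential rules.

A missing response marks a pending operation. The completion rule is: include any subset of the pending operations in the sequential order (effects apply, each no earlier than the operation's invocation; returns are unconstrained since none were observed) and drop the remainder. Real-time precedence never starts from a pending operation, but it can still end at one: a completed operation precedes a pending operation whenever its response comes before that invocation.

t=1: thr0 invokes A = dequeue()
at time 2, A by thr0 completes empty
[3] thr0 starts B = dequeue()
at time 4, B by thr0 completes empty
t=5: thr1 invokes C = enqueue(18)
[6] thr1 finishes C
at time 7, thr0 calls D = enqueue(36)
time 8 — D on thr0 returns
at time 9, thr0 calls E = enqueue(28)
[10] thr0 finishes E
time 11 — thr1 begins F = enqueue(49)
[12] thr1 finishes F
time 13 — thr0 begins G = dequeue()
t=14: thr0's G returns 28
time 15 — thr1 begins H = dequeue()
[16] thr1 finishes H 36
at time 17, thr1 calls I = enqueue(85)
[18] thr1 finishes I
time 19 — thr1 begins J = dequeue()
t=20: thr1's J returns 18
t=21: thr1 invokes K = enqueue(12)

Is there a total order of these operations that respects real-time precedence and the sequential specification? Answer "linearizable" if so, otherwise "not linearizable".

not linearizable

the violation lands at event 14, G's response at time 14: events 1..13 linearize, events 1..14 do not
one real-time candidate order over the 7 completed operations — the queue replay rejects it
for example A, B, C, D, E, F, G fails at step 7: G dequeue() → 28 is not legal there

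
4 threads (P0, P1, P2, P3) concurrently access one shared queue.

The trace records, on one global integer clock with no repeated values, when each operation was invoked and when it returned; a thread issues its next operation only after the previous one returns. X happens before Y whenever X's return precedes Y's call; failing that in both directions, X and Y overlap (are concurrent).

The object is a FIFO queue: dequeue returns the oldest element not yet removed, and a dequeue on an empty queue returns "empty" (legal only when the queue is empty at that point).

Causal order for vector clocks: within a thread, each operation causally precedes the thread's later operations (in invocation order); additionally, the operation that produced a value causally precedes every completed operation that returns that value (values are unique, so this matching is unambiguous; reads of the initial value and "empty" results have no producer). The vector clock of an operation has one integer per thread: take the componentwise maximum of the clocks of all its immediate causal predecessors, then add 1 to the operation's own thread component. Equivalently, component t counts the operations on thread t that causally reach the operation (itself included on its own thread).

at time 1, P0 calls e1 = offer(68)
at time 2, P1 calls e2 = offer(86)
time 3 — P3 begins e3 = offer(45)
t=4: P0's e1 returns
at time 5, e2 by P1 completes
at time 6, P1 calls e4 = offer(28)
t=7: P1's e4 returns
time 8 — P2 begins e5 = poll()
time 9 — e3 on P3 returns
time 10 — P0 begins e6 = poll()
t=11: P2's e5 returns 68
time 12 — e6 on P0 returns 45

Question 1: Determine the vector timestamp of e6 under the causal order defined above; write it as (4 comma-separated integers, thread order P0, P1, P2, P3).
e3 (invocation 3): nothing precedes it; P3's component alone gives (0, 0, 0, 1)
e2 (invocation 2): nothing precedes it; P1's component alone gives (0, 1, 0, 0)
e1 (invocation 1): nothing precedes it; P0's component alone gives (1, 0, 0, 0)
invoked at 6, e4 merges VC(e2)=(0, 1, 0, 0) and bumps P1's slot → (0, 2, 0, 0)
invoked at 8, e5 merges VC(e1)=(1, 0, 0, 0) and bumps P2's slot → (1, 0, 1, 0)
invoked at 10, e6 merges VC(e1)=(1, 0, 0, 0), VC(e3)=(0, 0, 0, 1) and bumps P0's slot → (2, 0, 0, 1)
target: VC(e6) = (2, 0, 0, 1)

(2, 0, 0, 1)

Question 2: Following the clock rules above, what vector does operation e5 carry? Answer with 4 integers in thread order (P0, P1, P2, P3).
invoked at 3, e3 has no predecessors; its own P3 bump gives (0, 0, 0, 1)
invoked at 2, e2 has no predecessors; its own P1 bump gives (0, 1, 0, 0)
invoked at 1, e1 has no predecessors; its own P0 bump gives (1, 0, 0, 0)
merge at e4 (invoked 6): VC(e2)=(0, 1, 0, 0), own-thread bump on P1 → (0, 2, 0, 0)
merge at e5 (invoked 8): VC(e1)=(1, 0, 0, 0), own-thread bump on P2 → (1, 0, 1, 0)
merge at e6 (invoked 10): VC(e1)=(1, 0, 0, 0), VC(e3)=(0, 0, 0, 1), own-thread bump on P0 → (2, 0, 0, 1)
target: VC(e5) = (1, 0, 1, 0)

(1, 0, 1, 0)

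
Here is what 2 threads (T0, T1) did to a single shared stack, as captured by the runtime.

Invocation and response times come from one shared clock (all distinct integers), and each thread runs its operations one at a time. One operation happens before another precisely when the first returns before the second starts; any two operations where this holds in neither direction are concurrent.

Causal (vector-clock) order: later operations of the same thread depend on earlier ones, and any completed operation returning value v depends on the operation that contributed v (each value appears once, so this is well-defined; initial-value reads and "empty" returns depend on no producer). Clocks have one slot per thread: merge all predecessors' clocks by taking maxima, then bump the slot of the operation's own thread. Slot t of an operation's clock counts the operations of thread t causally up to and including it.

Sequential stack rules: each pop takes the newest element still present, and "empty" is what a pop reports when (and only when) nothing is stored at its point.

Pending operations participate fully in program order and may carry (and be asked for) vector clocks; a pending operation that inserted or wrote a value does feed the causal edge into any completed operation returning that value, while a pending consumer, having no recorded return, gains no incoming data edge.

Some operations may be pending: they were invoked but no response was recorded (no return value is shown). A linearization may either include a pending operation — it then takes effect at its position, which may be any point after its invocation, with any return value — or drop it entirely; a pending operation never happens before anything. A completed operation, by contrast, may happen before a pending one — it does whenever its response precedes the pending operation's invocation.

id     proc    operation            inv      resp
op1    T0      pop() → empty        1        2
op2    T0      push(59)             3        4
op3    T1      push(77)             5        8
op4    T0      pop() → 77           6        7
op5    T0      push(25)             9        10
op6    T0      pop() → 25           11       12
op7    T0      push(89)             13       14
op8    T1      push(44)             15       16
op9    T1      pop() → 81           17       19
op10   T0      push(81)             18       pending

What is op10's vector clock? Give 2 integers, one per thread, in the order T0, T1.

op3, invoked 5, has no incoming edges; only T1's bump applies → (0, 1)
op1, invoked 1, has no incoming edges; only T0's bump applies → (1, 0)
from VC(op3)=(0, 1), op8 (invoked 15) maxes components and bumps T1 → (0, 2)
from VC(op1)=(1, 0), op2 (invoked 3) maxes components and bumps T0 → (2, 0)
from VC(op2)=(2, 0), VC(op3)=(0, 1), op4 (invoked 6) maxes components and bumps T0 → (3, 1)
from VC(op4)=(3, 1), op5 (invoked 9) maxes components and bumps T0 → (4, 1)
from VC(op5)=(4, 1), op6 (invoked 11) maxes components and bumps T0 → (5, 1)
from VC(op6)=(5, 1), op7 (invoked 13) maxes components and bumps T0 → (6, 1)
from VC(op7)=(6, 1), op10 (invoked 18) maxes components and bumps T0 → (7, 1)
from VC(op8)=(0, 2), VC(op10)=(7, 1), op9 (invoked 17) maxes components and bumps T1 → (7, 3)
target: VC(op10) = (7, 1)

(7, 1)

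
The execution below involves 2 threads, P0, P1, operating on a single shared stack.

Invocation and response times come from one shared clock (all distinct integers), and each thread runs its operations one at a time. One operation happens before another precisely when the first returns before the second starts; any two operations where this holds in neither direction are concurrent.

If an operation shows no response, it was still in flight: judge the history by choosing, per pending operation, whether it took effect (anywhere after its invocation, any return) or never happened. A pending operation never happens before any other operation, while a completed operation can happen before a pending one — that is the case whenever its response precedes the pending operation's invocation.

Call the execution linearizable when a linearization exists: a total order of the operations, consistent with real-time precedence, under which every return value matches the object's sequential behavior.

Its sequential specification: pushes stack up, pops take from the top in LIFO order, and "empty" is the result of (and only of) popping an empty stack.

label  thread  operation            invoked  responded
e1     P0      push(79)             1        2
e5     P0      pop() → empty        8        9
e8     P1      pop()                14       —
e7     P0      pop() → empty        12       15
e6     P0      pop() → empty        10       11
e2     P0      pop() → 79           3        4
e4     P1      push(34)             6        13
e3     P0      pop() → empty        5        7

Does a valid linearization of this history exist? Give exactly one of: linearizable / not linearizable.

one valid linearization: e1, e2, e3, e5, e6, e4, e8, e7
1. e1 push(79), leaving stack <79>
2. e2 pop() → 79, leaving stack <>
3. e3 pop() → empty, leaving stack <>
4. e5 pop() → empty, leaving stack <>
5. e6 pop() → empty, leaving stack <>
6. e4 push(34), leaving stack <34>
7. e8 pop() (pending, included), leaving stack <>
8. e7 pop() → empty, leaving stack <>

linearizable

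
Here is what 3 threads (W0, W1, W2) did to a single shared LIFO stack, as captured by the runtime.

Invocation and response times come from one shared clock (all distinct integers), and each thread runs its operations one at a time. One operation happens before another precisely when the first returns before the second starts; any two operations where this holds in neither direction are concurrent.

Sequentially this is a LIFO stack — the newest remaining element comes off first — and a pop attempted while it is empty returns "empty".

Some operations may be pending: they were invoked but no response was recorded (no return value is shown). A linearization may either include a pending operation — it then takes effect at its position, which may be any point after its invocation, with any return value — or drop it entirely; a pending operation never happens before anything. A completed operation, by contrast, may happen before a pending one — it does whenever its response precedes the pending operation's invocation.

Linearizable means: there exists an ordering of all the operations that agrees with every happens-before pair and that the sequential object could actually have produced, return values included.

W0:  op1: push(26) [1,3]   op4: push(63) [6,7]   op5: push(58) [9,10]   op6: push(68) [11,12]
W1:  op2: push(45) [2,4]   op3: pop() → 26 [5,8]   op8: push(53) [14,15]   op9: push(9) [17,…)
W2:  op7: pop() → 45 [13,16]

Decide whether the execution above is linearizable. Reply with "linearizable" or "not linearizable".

prefix check: 1..15 passes, 1..16 fails once op7's time-16 response joins
every one of the 8 real-time-consistent orders over 8 completed LIFO stack ops fails the sequential spec
for example op1, op2, op3, op4, op5, op6, op7, op8 fails at step 3: op3 pop() → 26 is not legal there
for example op1, op2, op3, op4, op5, op6, op8, op7 fails at step 3: op3 pop() → 26 is not legal there

not linearizable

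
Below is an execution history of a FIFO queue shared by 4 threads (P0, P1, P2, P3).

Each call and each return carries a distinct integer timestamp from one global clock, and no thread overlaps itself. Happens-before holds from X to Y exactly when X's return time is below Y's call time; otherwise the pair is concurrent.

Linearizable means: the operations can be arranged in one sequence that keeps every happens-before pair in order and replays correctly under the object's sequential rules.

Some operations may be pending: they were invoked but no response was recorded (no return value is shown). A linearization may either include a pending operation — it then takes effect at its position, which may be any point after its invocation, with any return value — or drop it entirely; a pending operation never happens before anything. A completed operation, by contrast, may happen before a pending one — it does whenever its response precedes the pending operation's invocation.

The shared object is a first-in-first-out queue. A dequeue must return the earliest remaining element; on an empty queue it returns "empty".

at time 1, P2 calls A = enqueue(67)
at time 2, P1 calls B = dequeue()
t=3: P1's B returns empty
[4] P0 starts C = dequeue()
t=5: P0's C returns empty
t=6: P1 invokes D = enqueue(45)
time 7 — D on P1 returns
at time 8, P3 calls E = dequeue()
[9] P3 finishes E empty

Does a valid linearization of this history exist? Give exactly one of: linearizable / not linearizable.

through event 8 a valid linearization exists; event 9 (E responding at time 9) ends that
the completed operations (4 total) allow one real-time order; the FIFO queue replay rejects it
no escape via the 1 pending operation (A): every completion choice fails
take B, C, D, E (pending dropped): step 4 already fails, because E dequeue() → empty cannot occur there

not linearizable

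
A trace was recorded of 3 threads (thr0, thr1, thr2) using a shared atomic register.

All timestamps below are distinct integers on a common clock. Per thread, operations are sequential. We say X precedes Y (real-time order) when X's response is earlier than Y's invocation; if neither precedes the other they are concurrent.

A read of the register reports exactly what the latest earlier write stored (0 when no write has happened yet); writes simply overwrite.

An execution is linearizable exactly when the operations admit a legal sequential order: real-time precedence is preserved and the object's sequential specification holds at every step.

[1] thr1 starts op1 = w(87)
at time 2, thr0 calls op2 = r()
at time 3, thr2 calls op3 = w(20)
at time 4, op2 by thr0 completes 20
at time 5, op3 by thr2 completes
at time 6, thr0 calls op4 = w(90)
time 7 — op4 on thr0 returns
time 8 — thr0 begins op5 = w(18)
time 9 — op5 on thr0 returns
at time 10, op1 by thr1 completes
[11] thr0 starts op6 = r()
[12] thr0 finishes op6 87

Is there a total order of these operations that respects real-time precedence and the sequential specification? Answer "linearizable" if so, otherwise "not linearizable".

witness order: op3, op2, op4, op5, op1, op6
1. op3 w(20), leaving value 20
2. op2 r() → 20, leaving value 20
3. op4 w(90), leaving value 90
4. op5 w(18), leaving value 18
5. op1 w(87), leaving value 87
6. op6 r() → 87, leaving value 87

linearizable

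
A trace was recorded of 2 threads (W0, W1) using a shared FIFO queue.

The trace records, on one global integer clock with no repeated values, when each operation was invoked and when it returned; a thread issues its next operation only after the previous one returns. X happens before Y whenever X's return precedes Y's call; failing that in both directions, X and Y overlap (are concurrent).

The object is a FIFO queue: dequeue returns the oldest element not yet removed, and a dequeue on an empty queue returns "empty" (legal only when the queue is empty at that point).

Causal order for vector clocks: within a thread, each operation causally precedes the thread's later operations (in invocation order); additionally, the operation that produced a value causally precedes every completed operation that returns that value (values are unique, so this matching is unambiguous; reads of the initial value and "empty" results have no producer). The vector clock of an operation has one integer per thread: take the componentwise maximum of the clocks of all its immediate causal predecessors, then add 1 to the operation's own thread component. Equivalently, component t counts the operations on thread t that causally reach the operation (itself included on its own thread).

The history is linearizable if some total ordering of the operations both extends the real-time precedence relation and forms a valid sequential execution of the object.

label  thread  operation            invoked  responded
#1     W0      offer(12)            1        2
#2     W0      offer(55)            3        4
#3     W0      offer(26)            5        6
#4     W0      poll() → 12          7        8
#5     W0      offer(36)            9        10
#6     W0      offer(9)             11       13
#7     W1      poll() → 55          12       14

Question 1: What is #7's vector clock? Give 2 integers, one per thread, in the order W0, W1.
Answer: (2, 1)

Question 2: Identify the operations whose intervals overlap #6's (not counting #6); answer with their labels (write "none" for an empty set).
Answer: #7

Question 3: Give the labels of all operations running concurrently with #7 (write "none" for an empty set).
Answer: #6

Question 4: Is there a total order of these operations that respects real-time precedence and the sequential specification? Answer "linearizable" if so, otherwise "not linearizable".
linearizable

a witness: #1, #2, #3, #4, #5, #6, #7
1. #1 offer(12), leaving queue <12>
2. #2 offer(55), leaving queue <12,55>
3. #3 offer(26), leaving queue <12,55,26>
4. #4 poll() → 12, leaving queue <55,26>
5. #5 offer(36), leaving queue <55,26,36>
6. #6 offer(9), leaving queue <55,26,36,9>
7. #7 poll() → 55, leaving queue <26,36,9>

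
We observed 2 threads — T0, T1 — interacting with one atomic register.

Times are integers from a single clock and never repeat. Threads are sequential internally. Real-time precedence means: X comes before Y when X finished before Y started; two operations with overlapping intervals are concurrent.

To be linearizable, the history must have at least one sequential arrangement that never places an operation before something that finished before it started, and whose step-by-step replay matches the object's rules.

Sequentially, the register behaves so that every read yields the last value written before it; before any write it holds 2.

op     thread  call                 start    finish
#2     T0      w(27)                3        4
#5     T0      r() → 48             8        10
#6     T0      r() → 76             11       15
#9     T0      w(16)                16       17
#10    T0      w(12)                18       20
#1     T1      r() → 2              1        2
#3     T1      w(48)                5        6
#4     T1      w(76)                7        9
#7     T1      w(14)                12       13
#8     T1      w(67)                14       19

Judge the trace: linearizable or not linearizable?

linearizable

one valid linearization: #1, #2, #3, #5, #4, #6, #7, #8, #9, #10
step 1: #1 r() → 2 — value 2
step 2: #2 w(27) — value 27
step 3: #3 w(48) — value 48
step 4: #5 r() → 48 — value 48
step 5: #4 w(76) — value 76
step 6: #6 r() → 76 — value 76
step 7: #7 w(14) — value 14
step 8: #8 w(67) — value 67
step 9: #9 w(16) — value 16
step 10: #10 w(12) — value 12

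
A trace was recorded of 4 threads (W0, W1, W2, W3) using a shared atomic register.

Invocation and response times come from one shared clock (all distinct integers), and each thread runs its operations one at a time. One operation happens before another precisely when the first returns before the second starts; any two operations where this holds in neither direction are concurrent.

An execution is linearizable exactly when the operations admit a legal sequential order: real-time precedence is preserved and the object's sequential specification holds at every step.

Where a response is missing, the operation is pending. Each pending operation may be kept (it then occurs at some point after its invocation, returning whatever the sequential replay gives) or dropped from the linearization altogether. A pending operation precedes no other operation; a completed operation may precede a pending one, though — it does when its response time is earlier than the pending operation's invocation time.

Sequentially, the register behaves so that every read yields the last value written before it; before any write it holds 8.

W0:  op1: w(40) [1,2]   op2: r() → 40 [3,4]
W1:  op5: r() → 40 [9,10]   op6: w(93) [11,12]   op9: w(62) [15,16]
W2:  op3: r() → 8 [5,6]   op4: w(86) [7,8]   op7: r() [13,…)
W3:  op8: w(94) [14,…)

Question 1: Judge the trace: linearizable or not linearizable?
events 1..5 are fine; event 6 — the response of op3 at time 6 — makes the prefix non-linearizable
the sole real-time-consistent order of 3 completed operations fails the atomic register replay
take op1, op2, op3: step 3 already fails, because op3 r() → 8 cannot occur there

not linearizable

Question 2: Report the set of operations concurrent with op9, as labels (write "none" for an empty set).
Answer: op7, op8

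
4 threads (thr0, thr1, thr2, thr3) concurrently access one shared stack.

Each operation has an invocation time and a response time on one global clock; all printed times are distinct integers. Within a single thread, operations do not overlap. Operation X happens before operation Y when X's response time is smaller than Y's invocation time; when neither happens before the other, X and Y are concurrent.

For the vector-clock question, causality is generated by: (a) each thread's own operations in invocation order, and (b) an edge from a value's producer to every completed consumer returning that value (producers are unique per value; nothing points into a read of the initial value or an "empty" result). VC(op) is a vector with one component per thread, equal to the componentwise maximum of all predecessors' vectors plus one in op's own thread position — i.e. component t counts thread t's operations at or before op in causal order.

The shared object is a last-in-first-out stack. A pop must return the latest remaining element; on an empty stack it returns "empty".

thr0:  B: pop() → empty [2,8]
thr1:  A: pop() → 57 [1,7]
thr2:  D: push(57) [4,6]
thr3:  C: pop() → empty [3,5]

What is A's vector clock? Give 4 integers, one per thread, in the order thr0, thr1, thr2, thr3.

(0, 1, 1, 0)

invoked at 3, C has no predecessors; its own thr3 bump gives (0, 0, 0, 1)
invoked at 4, D has no predecessors; its own thr2 bump gives (0, 0, 1, 0)
invoked at 2, B has no predecessors; its own thr0 bump gives (1, 0, 0, 0)
VC(A, invoked at 1): max of VC(D)=(0, 0, 1, 0), then +1 on thread thr1 → (0, 1, 1, 0)
target: VC(A) = (0, 1, 1, 0)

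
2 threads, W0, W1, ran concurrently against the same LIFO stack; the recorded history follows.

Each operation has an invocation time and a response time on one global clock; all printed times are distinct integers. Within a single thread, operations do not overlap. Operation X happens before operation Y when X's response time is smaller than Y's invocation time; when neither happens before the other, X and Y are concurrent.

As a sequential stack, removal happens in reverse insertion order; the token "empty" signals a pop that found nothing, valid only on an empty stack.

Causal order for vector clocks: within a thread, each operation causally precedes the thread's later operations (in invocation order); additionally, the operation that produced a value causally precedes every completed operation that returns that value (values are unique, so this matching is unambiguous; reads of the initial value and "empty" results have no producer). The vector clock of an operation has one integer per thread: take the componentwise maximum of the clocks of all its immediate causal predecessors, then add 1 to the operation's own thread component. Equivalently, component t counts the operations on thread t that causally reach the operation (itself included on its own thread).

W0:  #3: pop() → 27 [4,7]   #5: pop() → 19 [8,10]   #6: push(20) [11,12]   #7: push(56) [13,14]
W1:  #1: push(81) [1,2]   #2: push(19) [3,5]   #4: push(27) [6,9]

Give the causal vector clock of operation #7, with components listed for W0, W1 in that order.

root op #1, invoked 1: fresh clock plus W1's own tick → (0, 1)
from VC(#1)=(0, 1), #2 (invoked 3) maxes components and bumps W1 → (0, 2)
from VC(#2)=(0, 2), #4 (invoked 6) maxes components and bumps W1 → (0, 3)
from VC(#4)=(0, 3), #3 (invoked 4) maxes components and bumps W0 → (1, 3)
from VC(#2)=(0, 2), VC(#3)=(1, 3), #5 (invoked 8) maxes components and bumps W0 → (2, 3)
from VC(#5)=(2, 3), #6 (invoked 11) maxes components and bumps W0 → (3, 3)
from VC(#6)=(3, 3), #7 (invoked 13) maxes components and bumps W0 → (4, 3)
target: VC(#7) = (4, 3)

(4, 3)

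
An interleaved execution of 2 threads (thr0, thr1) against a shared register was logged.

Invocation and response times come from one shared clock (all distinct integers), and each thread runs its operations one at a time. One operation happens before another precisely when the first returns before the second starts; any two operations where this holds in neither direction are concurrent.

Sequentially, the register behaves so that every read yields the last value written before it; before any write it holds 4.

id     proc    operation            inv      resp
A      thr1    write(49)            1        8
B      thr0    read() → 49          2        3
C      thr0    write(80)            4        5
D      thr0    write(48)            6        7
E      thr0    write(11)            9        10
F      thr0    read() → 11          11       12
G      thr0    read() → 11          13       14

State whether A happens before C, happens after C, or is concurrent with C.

A spans [1,8], C spans [4,5]
the intervals overlap in both directions

concurrent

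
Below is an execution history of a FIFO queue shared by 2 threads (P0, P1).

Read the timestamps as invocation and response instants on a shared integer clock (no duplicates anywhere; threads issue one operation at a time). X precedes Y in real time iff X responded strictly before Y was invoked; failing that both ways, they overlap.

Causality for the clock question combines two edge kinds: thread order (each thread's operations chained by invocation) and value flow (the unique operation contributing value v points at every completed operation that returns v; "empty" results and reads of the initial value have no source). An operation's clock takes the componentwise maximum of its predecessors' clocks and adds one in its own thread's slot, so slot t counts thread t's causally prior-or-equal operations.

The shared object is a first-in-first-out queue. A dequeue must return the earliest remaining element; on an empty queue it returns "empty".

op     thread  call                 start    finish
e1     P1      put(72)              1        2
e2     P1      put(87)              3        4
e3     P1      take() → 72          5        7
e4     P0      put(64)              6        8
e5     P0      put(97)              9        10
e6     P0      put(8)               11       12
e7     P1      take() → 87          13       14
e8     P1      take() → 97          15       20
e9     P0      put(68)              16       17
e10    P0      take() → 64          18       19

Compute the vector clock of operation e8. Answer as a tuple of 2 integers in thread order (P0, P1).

(2, 5)

e1, invoked 1, has no incoming edges; only P1's bump applies → (0, 1)
e4, invoked 6, has no incoming edges; only P0's bump applies → (1, 0)
merge at e2 (invoked 3): VC(e1)=(0, 1), own-thread bump on P1 → (0, 2)
merge at e5 (invoked 9): VC(e4)=(1, 0), own-thread bump on P0 → (2, 0)
merge at e3 (invoked 5): VC(e1)=(0, 1), VC(e2)=(0, 2), own-thread bump on P1 → (0, 3)
merge at e6 (invoked 11): VC(e5)=(2, 0), own-thread bump on P0 → (3, 0)
merge at e7 (invoked 13): VC(e2)=(0, 2), VC(e3)=(0, 3), own-thread bump on P1 → (0, 4)
merge at e9 (invoked 16): VC(e6)=(3, 0), own-thread bump on P0 → (4, 0)
merge at e10 (invoked 18): VC(e4)=(1, 0), VC(e9)=(4, 0), own-thread bump on P0 → (5, 0)
merge at e8 (invoked 15): VC(e5)=(2, 0), VC(e7)=(0, 4), own-thread bump on P1 → (2, 5)
target: VC(e8) = (2, 5)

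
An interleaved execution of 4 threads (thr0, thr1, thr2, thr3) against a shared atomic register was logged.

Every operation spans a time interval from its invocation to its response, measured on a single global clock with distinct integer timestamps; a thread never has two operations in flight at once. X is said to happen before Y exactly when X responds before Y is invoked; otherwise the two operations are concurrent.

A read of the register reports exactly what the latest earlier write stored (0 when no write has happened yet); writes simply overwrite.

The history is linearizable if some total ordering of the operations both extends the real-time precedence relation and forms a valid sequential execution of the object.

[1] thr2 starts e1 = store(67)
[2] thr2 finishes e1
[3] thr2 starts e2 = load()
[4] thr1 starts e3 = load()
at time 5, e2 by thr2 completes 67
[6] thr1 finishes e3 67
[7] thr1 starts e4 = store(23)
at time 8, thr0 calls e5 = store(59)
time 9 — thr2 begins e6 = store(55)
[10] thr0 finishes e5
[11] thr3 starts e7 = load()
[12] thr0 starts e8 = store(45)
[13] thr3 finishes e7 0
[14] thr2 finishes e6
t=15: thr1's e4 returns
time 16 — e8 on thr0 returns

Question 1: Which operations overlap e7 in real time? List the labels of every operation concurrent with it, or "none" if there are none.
e4, e6, e8

concurrent with e7 ([11,13]): every op whose interval crosses 11..13
e1 [1,2]: before
e2 [3,5]: before
e3 [4,6]: before
e4 [7,15]: concurrent
e5 [8,10]: before
e6 [9,14]: concurrent
e8 [12,16]: concurrent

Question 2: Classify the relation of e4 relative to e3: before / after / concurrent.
after

e4 spans [7,15], e3 spans [4,6]
resp(e3)=6 < inv(e4)=7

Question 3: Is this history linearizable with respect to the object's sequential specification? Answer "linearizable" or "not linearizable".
not linearizable

cut after 12 events: linearizable; cut after 13 events (e7 responds, time 13): not linearizable
5 completed operations, 2 real-time-consistent orders — every atomic register replay fails
include/drop combinations of the 3 pending operations (e4, e6, e8) were all tried; none helps
e.g. e1, e2, e3, e5, e7 (pending dropped): illegal at step 5, since e7 load() → 0 cannot apply there
e.g. e1, e3, e2, e5, e7 (pending dropped): illegal at step 5, since e7 load() → 0 cannot apply there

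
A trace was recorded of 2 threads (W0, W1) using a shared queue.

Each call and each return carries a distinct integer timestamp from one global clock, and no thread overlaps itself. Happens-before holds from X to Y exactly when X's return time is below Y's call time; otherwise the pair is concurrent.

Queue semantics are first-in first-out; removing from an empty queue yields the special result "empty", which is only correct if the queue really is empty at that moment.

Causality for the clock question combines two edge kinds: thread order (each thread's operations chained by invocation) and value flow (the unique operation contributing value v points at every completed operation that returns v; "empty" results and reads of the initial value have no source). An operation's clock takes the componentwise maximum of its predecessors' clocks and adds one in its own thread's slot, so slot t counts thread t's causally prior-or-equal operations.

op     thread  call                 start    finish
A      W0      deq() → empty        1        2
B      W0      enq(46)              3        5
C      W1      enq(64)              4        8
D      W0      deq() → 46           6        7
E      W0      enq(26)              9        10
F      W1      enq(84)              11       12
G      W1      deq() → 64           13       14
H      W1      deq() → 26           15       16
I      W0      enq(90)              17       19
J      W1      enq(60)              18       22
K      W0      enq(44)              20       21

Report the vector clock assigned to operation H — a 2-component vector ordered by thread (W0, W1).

(4, 4)

no predecessors for C (invoked 4): W1 increments from zero → (0, 1)
no predecessors for A (invoked 1): W0 increments from zero → (1, 0)
invoked at 11, F merges VC(C)=(0, 1) and bumps W1's slot → (0, 2)
invoked at 3, B merges VC(A)=(1, 0) and bumps W0's slot → (2, 0)
invoked at 13, G merges VC(C)=(0, 1), VC(F)=(0, 2) and bumps W1's slot → (0, 3)
invoked at 6, D merges VC(B)=(2, 0) and bumps W0's slot → (3, 0)
invoked at 9, E merges VC(D)=(3, 0) and bumps W0's slot → (4, 0)
invoked at 17, I merges VC(E)=(4, 0) and bumps W0's slot → (5, 0)
invoked at 20, K merges VC(I)=(5, 0) and bumps W0's slot → (6, 0)
invoked at 15, H merges VC(E)=(4, 0), VC(G)=(0, 3) and bumps W1's slot → (4, 4)
invoked at 18, J merges VC(H)=(4, 4) and bumps W1's slot → (4, 5)
target: VC(H) = (4, 4)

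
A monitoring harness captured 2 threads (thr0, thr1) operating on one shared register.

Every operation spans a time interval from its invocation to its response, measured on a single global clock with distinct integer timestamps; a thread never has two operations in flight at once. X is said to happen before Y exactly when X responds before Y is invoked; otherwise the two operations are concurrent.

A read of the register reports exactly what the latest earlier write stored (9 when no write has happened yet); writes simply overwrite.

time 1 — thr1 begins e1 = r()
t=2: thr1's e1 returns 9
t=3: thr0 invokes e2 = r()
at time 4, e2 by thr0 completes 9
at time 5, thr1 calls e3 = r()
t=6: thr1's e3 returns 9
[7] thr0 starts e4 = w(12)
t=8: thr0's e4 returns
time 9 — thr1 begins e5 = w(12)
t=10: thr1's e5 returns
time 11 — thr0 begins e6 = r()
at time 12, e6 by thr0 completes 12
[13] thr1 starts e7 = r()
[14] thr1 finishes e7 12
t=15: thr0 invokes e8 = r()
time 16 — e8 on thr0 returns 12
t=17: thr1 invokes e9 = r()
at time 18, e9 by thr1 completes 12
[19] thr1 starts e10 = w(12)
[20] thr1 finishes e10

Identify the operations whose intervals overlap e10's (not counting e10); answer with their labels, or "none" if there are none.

none

e10 spans [19,20]; an op avoiding the whole window 19..20 is ordered, any other is concurrent
e1 [1,2]: before
e2 [3,4]: before
e3 [5,6]: before
e4 [7,8]: before
e5 [9,10]: before
e6 [11,12]: before
e7 [13,14]: before
e8 [15,16]: before
e9 [17,18]: before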